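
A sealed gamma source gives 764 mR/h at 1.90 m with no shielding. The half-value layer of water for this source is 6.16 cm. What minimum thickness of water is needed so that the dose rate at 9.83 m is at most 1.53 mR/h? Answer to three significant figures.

At 9.83 m, distance alone gives 764 × (1.90/9.83)² = 764 × 0.03736 = 28.54 mR/h.
Further attenuation needed: 28.54/1.53 = 18.65.
n = log₂(18.65) = 4.221 half-value layers.
Thickness = 4.221 × 6.16 cm = 26.00 cm.

26.0 cm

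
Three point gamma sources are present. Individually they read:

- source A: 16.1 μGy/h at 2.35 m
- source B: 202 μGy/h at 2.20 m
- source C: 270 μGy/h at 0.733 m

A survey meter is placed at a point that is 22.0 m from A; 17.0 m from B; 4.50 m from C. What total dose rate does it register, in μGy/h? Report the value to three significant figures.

By superposition, sum each source's inverse-square contribution:
A: 16.1 × (2.35/22.0)² = 0.1837 μGy/h
B: 202 × (2.20/17.0)² = 3.383 μGy/h
C: 270 × (0.733/4.50)² = 7.164 μGy/h
Total = 0.1837 + 3.383 + 7.164 = 10.73 μGy/h.

10.7 μGy/h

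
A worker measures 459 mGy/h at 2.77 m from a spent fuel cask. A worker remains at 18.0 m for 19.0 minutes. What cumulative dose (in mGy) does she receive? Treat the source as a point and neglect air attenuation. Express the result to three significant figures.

Since intensity falls as 1/r², rate at 18.0 m:
(2.77/18.0)² = 0.02368, so 459 × 0.02368 = 10.87 mGy/h.
Dose = rate × time = 10.87 mGy/h × 0.3167 h = 3.443 mGy.

3.44 mGy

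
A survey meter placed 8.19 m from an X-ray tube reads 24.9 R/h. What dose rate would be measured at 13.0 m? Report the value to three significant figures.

Applying the 1/r² law, scaling from 8.19 m to 13.0 m:
(8.19/13.0)² = 0.3969, so 24.9 × 0.3969 = 9.883 R/h.

9.88 R/h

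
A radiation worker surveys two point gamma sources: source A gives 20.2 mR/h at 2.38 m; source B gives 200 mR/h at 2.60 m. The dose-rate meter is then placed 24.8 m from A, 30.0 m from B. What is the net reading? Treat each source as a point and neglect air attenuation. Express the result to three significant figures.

By superposition, sum each source's inverse-square contribution:
A: 20.2 × (2.38/24.8)² = 0.1860 mR/h
B: 200 × (2.60/30.0)² = 1.502 mR/h
Total = 0.1860 + 1.502 = 1.688 mR/h.

1.69 mR/h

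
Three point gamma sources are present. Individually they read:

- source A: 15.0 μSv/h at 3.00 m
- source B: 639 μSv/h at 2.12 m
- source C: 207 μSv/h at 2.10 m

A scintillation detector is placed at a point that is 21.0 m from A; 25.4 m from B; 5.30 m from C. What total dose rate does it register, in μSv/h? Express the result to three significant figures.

37.3 μSv/h

By superposition, sum each source's inverse-square contribution:
A: 15.0 × (3.00/21.0)² = 0.3061 μSv/h
B: 639 × (2.12/25.4)² = 4.451 μSv/h
C: 207 × (2.10/5.30)² = 32.50 μSv/h
Total = 0.3061 + 4.451 + 32.50 = 37.26 μSv/h.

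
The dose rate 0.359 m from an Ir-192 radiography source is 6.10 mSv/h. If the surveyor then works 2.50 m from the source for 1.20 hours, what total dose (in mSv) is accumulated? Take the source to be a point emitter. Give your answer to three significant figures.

0.151 mSv

Applying the 1/r² law, rate at 2.50 m:
6.10 × (0.359/2.50)² = 6.10 × 0.02062 = 0.1258 mSv/h.
Dose = rate × time = 0.1258 mSv/h × 1.200 h = 0.1510 mSv.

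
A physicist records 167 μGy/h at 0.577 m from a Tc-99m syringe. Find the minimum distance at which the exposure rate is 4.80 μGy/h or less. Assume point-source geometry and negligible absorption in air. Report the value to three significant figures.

Applying the 1/r² law, d₂ = d₁·√(I₁/I₂).
I₁/I₂ = 167/4.80 = 34.79, so d₂ = 0.577 × √34.79 = 3.403 m.

3.40 m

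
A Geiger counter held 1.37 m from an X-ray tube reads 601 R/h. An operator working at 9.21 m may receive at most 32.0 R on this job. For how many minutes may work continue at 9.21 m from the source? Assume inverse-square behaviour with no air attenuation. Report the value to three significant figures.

144 min

Using I₁d₁² = I₂d₂², rate at 9.21 m:
601 × (1.37/9.21)² = 601 × 0.02213 = 13.30 R/h.
Stay time = 32.0 R ÷ 13.30 R/h = 2.406 h = 144.4 min.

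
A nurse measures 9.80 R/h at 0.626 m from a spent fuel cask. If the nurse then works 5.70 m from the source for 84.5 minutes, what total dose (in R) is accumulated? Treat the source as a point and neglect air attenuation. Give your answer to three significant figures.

0.166 R

Intensity scales as (d₁/d₂)², so rate at 5.70 m:
9.80 × (0.626/5.70)² = 9.80 × 0.01206 = 0.1182 R/h.
Dose = rate × time = 0.1182 R/h × 1.408 h = 0.1664 R.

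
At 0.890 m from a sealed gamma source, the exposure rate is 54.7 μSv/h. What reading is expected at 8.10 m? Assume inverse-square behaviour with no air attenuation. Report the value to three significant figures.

0.660 μSv/h

Applying the 1/r² law, the rate at 8.10 m is
54.7 × (0.890/8.10)² = 54.7 × 0.01207 = 0.6602 μSv/h.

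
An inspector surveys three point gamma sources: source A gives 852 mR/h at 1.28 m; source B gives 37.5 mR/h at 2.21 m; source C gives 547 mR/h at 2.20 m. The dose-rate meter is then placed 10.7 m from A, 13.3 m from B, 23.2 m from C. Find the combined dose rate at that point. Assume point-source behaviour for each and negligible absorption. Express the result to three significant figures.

Each source contributes Iᵢ·(dᵢ/rᵢ)²; contributions add.
A: 852 × (1.28/10.7)² = 12.19 mR/h
B: 37.5 × (2.21/13.3)² = 1.035 mR/h
C: 547 × (2.20/23.2)² = 4.919 mR/h
Total = 12.19 + 1.035 + 4.919 = 18.14 mR/h.

18.1 mR/h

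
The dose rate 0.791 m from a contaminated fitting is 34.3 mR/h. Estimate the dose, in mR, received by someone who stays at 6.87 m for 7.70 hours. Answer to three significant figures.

3.50 mR

Intensity scales as (d₁/d₂)², so rate at 6.87 m:
(0.791/6.87)² = 0.01326, so 34.3 × 0.01326 = 0.4548 mR/h.
Dose = rate × time = 0.4548 mR/h × 7.700 h = 3.502 mR.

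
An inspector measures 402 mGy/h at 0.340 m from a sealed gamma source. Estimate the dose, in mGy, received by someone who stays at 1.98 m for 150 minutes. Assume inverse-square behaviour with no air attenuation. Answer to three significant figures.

Intensity scales as (d₁/d₂)², so rate at 1.98 m:
402 × (0.340/1.98)² = 402 × 0.02949 = 11.85 mGy/h.
Dose = rate × time = 11.85 mGy/h × 2.500 h = 29.62 mGy.

29.6 mGy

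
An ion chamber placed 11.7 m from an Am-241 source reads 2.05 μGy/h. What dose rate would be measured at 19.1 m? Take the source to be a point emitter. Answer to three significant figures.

By the inverse-square law, scaling from 11.7 m to 19.1 m:
(11.7/19.1)² = 0.3752, so 2.05 × 0.3752 = 0.7692 μGy/h.

0.769 μGy/h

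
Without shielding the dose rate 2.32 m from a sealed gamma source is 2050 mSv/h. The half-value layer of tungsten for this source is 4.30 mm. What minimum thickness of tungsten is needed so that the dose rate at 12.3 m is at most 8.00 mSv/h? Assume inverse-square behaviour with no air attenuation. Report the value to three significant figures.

At 12.3 m, distance alone gives (2.32/12.3)² = 0.03558, so 2050 × 0.03558 = 72.94 mSv/h.
Further attenuation needed: 72.94/8.00 = 9.117.
n = log₂(9.117) = 3.189 half-value layers.
Thickness = 3.189 × 4.30 mm = 13.71 mm.

13.7 mm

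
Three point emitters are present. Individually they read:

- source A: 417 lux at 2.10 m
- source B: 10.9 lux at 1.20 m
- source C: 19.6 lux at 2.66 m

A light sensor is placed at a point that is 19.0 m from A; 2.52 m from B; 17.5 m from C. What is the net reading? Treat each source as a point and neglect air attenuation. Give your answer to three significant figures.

By superposition, sum each source's inverse-square contribution:
A: 417 × (2.10/19.0)² = 5.094 lux
B: 10.9 × (1.20/2.52)² = 2.472 lux
C: 19.6 × (2.66/17.5)² = 0.4528 lux
Total = 5.094 + 2.472 + 0.4528 = 8.019 lux.

8.02 lux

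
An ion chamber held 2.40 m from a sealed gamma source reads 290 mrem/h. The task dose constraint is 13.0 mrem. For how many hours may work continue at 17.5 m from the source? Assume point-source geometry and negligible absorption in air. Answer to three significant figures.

Intensity scales as (d₁/d₂)², so rate at 17.5 m:
290 × (2.40/17.5)² = 290 × 0.01881 = 5.455 mrem/h.
Stay time = 13.0 mrem ÷ 5.455 mrem/h = 2.383 h.

2.38 h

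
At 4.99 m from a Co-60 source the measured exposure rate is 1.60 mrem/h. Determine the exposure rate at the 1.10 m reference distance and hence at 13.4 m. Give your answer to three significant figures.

32.9 mrem/h; 0.222 mrem/h

Intensity scales as (d₁/d₂)², so
At 1.10 m: 1.60 × (4.99/1.10)² = 1.60 × 20.58 = 32.93 mrem/h
At 13.4 m: 32.93 × (1.10/13.4)² = 32.93 × 0.006739 = 0.2219 mrem/h.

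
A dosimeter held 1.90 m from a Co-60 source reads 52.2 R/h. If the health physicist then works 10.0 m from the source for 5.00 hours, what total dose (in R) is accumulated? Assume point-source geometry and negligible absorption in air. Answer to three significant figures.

9.42 R

By the inverse-square law, rate at 10.0 m:
(1.90/10.0)² = 0.03610, so 52.2 × 0.03610 = 1.884 R/h.
Dose = rate × time = 1.884 R/h × 5.000 h = 9.420 R.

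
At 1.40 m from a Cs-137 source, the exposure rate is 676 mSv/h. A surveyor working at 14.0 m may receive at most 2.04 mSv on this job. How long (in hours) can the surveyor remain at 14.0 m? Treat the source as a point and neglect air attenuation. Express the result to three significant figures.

0.302 h

Using I₁d₁² = I₂d₂², rate at 14.0 m:
(1.40/14.0)² = 0.01000, so 676 × 0.01000 = 6.760 mSv/h.
Stay time = 2.04 mSv ÷ 6.760 mSv/h = 0.3018 h.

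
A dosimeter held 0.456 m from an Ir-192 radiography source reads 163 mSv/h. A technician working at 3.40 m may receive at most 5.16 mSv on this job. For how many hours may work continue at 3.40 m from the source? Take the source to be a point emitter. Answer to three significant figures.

By the inverse-square law, rate at 3.40 m:
163 × (0.456/3.40)² = 163 × 0.01799 = 2.932 mSv/h.
Stay time = 5.16 mSv ÷ 2.932 mSv/h = 1.760 h.

1.76 h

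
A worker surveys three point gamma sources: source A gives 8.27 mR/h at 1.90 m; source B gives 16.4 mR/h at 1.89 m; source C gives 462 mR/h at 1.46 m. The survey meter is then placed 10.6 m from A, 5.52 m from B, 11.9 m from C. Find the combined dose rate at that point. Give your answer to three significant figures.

By superposition, sum each source's inverse-square contribution:
A: 8.27 × (1.90/10.6)² = 0.2657 mR/h
B: 16.4 × (1.89/5.52)² = 1.923 mR/h
C: 462 × (1.46/11.9)² = 6.954 mR/h
Total = 0.2657 + 1.923 + 6.954 = 9.143 mR/h.

9.14 mR/h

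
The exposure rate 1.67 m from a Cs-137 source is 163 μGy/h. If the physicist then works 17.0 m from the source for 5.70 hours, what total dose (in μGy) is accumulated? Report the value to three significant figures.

8.97 μGy

Since intensity falls as 1/r², rate at 17.0 m:
163 × (1.67/17.0)² = 163 × 0.009650 = 1.573 μGy/h.
Dose = rate × time = 1.573 μGy/h × 5.700 h = 8.966 μGy.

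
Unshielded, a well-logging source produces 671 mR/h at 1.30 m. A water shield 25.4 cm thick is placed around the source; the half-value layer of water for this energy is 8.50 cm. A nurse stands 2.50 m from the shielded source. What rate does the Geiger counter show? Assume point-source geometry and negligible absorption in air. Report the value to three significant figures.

22.9 mR/h

Distance alone: 671 × (1.30/2.50)² = 671 × 0.2704 = 181.4 mR/h.
Shield: 25.4/8.50 = 2.988 half-value layers → attenuation 2^(−2.988) = 0.1260.
Combined: 181.4 × 0.1260 = 22.86 mR/h.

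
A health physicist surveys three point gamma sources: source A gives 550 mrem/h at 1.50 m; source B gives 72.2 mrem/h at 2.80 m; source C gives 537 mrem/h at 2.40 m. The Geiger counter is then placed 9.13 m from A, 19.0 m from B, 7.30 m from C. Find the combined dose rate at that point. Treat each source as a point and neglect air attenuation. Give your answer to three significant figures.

By superposition, sum each source's inverse-square contribution:
A: 550 × (1.50/9.13)² = 14.85 mrem/h
B: 72.2 × (2.80/19.0)² = 1.568 mrem/h
C: 537 × (2.40/7.30)² = 58.04 mrem/h
Total = 14.85 + 1.568 + 58.04 = 74.46 mrem/h.

74.5 mrem/h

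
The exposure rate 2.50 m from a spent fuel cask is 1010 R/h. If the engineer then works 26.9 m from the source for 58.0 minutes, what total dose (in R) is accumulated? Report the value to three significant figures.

8.43 R

Applying the 1/r² law, rate at 26.9 m:
1010 × (2.50/26.9)² = 1010 × 0.008637 = 8.723 R/h.
Dose = rate × time = 8.723 R/h × 0.9667 h = 8.433 R.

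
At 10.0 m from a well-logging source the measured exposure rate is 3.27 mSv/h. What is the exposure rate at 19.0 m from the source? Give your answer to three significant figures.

Applying the 1/r² law, scaling from 10.0 m to 19.0 m:
3.27 × (10.0/19.0)² = 3.27 × 0.2770 = 0.9058 mSv/h.

0.906 mSv/h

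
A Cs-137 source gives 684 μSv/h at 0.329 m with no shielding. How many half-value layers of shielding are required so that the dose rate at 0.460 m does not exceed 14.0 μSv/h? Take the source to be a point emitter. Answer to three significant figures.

At 0.460 m, distance alone gives (0.329/0.460)² = 0.5115, so 684 × 0.5115 = 349.9 μSv/h.
Further attenuation needed: 349.9/14.0 = 24.99.
n = log₂(24.99) = 4.643 half-value layers.

4.64 half-value layers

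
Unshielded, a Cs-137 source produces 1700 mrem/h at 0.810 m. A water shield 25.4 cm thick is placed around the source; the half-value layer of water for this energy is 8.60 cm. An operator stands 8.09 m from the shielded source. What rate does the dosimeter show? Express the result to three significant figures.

Distance alone: (0.810/8.09)² = 0.01002, so 1700 × 0.01002 = 17.03 mrem/h.
Shield: 25.4/8.60 = 2.953 half-value layers → attenuation 2^(−2.953) = 0.1291.
Combined: 17.03 × 0.1291 = 2.199 mrem/h.

2.20 mrem/h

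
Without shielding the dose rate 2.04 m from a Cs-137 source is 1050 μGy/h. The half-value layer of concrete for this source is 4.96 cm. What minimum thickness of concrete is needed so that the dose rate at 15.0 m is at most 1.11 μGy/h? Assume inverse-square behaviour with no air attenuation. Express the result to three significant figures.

20.5 cm

At 15.0 m, distance alone gives (2.04/15.0)² = 0.01850, so 1050 × 0.01850 = 19.43 μGy/h.
Further attenuation needed: 19.43/1.11 = 17.50.
n = log₂(17.50) = 4.129 half-value layers.
Thickness = 4.129 × 4.96 cm = 20.48 cm.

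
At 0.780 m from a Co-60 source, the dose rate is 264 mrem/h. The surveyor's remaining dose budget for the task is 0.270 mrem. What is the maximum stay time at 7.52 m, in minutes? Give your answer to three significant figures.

5.70 min

Applying the 1/r² law, rate at 7.52 m:
(0.780/7.52)² = 0.01076, so 264 × 0.01076 = 2.841 mrem/h.
Stay time = 0.270 mrem ÷ 2.841 mrem/h = 0.09504 h = 5.702 min.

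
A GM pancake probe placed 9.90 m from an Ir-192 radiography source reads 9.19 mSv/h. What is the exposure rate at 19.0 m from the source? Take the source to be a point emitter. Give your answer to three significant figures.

2.50 mSv/h

Since intensity falls as 1/r², scaling from 9.90 m to 19.0 m:
9.19 × (9.90/19.0)² = 9.19 × 0.2715 = 2.495 mSv/h.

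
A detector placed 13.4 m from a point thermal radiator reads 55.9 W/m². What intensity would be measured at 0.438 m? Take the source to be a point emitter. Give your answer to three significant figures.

52300 W/m²

Applying the 1/r² law, scaling from 13.4 m to 0.438 m:
55.9 × (13.4/0.438)² = 55.9 × 936.0 = 52320 W/m².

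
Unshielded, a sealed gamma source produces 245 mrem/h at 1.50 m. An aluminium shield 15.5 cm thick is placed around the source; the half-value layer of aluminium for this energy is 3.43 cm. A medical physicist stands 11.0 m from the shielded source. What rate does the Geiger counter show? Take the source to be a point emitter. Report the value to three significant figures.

0.199 mrem/h

Distance alone: 245 × (1.50/11.0)² = 245 × 0.01860 = 4.557 mrem/h.
Shield: 15.5/3.43 = 4.519 half-value layers → attenuation 2^(−4.519) = 0.04362.
Combined: 4.557 × 0.04362 = 0.1988 mrem/h.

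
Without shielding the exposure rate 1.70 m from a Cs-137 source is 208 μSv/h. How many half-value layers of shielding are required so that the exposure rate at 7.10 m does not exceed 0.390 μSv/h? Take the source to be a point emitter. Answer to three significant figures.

4.93 half-value layers

At 7.10 m, distance alone gives 208 × (1.70/7.10)² = 208 × 0.05733 = 11.92 μSv/h.
Further attenuation needed: 11.92/0.390 = 30.56.
n = log₂(30.56) = 4.934 half-value layers.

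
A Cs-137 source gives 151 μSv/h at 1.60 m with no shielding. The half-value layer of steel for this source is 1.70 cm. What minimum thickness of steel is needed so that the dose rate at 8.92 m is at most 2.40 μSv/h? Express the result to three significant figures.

At 8.92 m, distance alone gives 151 × (1.60/8.92)² = 151 × 0.03217 = 4.858 μSv/h.
Further attenuation needed: 4.858/2.40 = 2.024.
n = log₂(2.024) = 1.017 half-value layers.
Thickness = 1.017 × 1.70 cm = 1.729 cm.

1.73 cm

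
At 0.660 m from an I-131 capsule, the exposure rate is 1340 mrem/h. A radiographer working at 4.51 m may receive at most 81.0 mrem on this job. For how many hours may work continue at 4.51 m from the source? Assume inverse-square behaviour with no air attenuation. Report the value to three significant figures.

2.82 h

Using I₁d₁² = I₂d₂², rate at 4.51 m:
(0.660/4.51)² = 0.02142, so 1340 × 0.02142 = 28.70 mrem/h.
Stay time = 81.0 mrem ÷ 28.70 mrem/h = 2.822 h.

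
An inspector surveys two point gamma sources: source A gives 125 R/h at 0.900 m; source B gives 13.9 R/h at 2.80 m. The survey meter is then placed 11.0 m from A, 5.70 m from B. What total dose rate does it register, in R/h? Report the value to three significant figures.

By superposition, sum each source's inverse-square contribution:
A: 125 × (0.900/11.0)² = 0.8368 R/h
B: 13.9 × (2.80/5.70)² = 3.354 R/h
Total = 0.8368 + 3.354 = 4.191 R/h.

4.19 R/h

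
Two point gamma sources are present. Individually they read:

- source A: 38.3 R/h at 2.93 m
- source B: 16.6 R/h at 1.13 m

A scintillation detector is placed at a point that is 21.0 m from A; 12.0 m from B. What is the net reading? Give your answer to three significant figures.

0.893 R/h

Each source contributes Iᵢ·(dᵢ/rᵢ)²; contributions add.
A: 38.3 × (2.93/21.0)² = 0.7456 R/h
B: 16.6 × (1.13/12.0)² = 0.1472 R/h
Total = 0.7456 + 0.1472 = 0.8928 R/h.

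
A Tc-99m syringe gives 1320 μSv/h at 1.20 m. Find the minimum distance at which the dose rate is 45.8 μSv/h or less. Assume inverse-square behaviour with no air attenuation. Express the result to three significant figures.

6.44 m

Applying the 1/r² law, d₂ = d₁·√(I₁/I₂).
I₁/I₂ = 1320/45.8 = 28.82, so d₂ = 1.20 × √28.82 = 6.442 m.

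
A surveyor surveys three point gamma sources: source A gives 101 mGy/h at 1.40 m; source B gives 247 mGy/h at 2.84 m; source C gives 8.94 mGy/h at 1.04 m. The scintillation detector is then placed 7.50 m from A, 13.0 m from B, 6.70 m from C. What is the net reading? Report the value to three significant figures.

15.5 mGy/h

By superposition, sum each source's inverse-square contribution:
A: 101 × (1.40/7.50)² = 3.519 mGy/h
B: 247 × (2.84/13.0)² = 11.79 mGy/h
C: 8.94 × (1.04/6.70)² = 0.2154 mGy/h
Total = 3.519 + 11.79 + 0.2154 = 15.52 mGy/h.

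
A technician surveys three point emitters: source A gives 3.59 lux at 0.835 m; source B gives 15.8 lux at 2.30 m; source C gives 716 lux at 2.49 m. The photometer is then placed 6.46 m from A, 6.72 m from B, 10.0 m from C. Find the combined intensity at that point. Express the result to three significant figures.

46.3 lux

By superposition, sum each source's inverse-square contribution:
A: 3.59 × (0.835/6.46)² = 0.05998 lux
B: 15.8 × (2.30/6.72)² = 1.851 lux
C: 716 × (2.49/10.0)² = 44.39 lux
Total = 0.05998 + 1.851 + 44.39 = 46.30 lux.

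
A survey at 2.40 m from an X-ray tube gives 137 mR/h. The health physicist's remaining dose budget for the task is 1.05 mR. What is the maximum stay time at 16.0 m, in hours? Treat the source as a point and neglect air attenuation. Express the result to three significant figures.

Applying the 1/r² law, rate at 16.0 m:
(2.40/16.0)² = 0.02250, so 137 × 0.02250 = 3.083 mR/h.
Stay time = 1.05 mR ÷ 3.083 mR/h = 0.3406 h.

0.341 h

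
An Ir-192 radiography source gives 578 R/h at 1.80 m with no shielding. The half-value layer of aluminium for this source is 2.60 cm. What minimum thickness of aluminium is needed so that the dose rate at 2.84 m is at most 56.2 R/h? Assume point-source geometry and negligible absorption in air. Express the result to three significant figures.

At 2.84 m, distance alone gives 578 × (1.80/2.84)² = 578 × 0.4017 = 232.2 R/h.
Further attenuation needed: 232.2/56.2 = 4.132.
n = log₂(4.132) = 2.047 half-value layers.
Thickness = 2.047 × 2.60 cm = 5.322 cm.

5.32 cm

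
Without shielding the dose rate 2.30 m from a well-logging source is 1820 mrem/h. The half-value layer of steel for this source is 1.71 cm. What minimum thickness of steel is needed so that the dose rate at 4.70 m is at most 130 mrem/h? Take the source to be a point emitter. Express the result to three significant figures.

At 4.70 m, distance alone gives 1820 × (2.30/4.70)² = 1820 × 0.2395 = 435.9 mrem/h.
Further attenuation needed: 435.9/130 = 3.353.
n = log₂(3.353) = 1.745 half-value layers.
Thickness = 1.745 × 1.71 cm = 2.984 cm.

2.98 cm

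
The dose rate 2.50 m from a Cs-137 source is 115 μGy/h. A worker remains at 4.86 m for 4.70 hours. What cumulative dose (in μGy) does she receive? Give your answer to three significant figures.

143 μGy

By the inverse-square law, rate at 4.86 m:
115 × (2.50/4.86)² = 115 × 0.2646 = 30.43 μGy/h.
Dose = rate × time = 30.43 μGy/h × 4.700 h = 143.0 μGy.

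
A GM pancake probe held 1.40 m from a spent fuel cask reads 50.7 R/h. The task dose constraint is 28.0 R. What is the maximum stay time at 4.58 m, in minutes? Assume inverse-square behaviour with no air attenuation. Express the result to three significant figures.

355 min

Intensity scales as (d₁/d₂)², so rate at 4.58 m:
50.7 × (1.40/4.58)² = 50.7 × 0.09344 = 4.737 R/h.
Stay time = 28.0 R ÷ 4.737 R/h = 5.911 h = 354.7 min.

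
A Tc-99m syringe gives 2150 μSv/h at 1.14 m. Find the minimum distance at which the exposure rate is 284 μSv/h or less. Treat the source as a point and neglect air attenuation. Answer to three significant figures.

Since intensity falls as 1/r², d₂ = d₁·√(I₁/I₂).
I₁/I₂ = 2150/284 = 7.570, so d₂ = 1.14 × √7.570 = 3.137 m.

3.14 m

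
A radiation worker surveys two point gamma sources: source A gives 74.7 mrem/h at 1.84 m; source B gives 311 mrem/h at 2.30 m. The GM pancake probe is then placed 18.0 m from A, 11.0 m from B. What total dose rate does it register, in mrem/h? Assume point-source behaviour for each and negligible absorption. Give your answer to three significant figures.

14.4 mrem/h

Each source contributes Iᵢ·(dᵢ/rᵢ)²; contributions add.
A: 74.7 × (1.84/18.0)² = 0.7806 mrem/h
B: 311 × (2.30/11.0)² = 13.60 mrem/h
Total = 0.7806 + 13.60 = 14.38 mrem/h.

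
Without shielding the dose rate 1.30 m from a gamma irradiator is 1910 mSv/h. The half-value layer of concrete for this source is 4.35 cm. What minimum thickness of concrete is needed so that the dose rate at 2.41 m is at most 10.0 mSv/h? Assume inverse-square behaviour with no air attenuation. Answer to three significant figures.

At 2.41 m, distance alone gives 1910 × (1.30/2.41)² = 1910 × 0.2910 = 555.8 mSv/h.
Further attenuation needed: 555.8/10.0 = 55.58.
n = log₂(55.58) = 5.796 half-value layers.
Thickness = 5.796 × 4.35 cm = 25.21 cm.

25.2 cm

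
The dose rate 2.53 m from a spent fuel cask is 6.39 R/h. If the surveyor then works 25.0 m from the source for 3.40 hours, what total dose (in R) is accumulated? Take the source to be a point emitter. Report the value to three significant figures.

Using I₁d₁² = I₂d₂², rate at 25.0 m:
(2.53/25.0)² = 0.01024, so 6.39 × 0.01024 = 0.06543 R/h.
Dose = rate × time = 0.06543 R/h × 3.400 h = 0.2225 R.

0.223 R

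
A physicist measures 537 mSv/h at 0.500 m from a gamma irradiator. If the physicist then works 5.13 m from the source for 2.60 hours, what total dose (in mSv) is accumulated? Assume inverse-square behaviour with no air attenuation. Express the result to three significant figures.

13.3 mSv

Applying the 1/r² law, rate at 5.13 m:
(0.500/5.13)² = 0.009500, so 537 × 0.009500 = 5.101 mSv/h.
Dose = rate × time = 5.101 mSv/h × 2.600 h = 13.26 mSv.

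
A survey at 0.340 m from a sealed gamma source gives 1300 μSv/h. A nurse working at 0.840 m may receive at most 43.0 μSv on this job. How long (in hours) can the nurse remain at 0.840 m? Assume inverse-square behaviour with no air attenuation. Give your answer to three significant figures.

0.202 h

Intensity scales as (d₁/d₂)², so rate at 0.840 m:
(0.340/0.840)² = 0.1638, so 1300 × 0.1638 = 212.9 μSv/h.
Stay time = 43.0 μSv ÷ 212.9 μSv/h = 0.2020 h.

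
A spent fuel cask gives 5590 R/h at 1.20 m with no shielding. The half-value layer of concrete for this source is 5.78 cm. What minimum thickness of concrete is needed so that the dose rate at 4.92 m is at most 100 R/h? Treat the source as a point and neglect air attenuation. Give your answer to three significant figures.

At 4.92 m, distance alone gives 5590 × (1.20/4.92)² = 5590 × 0.05949 = 332.5 R/h.
Further attenuation needed: 332.5/100 = 3.325.
n = log₂(3.325) = 1.733 half-value layers.
Thickness = 1.733 × 5.78 cm = 10.02 cm.

10.0 cm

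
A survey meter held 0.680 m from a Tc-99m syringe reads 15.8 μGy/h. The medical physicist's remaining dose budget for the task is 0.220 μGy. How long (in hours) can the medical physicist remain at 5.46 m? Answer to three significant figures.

0.898 h

By the inverse-square law, rate at 5.46 m:
15.8 × (0.680/5.46)² = 15.8 × 0.01551 = 0.2451 μGy/h.
Stay time = 0.220 μGy ÷ 0.2451 μGy/h = 0.8976 h.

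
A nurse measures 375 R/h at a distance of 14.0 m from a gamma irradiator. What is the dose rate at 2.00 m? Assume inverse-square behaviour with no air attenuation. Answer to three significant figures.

Since intensity falls as 1/r², the rate at 2.00 m is
(14.0/2.00)² = 49.00, so 375 × 49.00 = 18380 R/h.

18400 R/h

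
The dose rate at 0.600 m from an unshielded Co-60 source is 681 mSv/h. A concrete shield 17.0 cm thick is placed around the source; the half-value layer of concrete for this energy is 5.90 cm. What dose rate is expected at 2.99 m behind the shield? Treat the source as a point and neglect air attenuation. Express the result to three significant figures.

3.72 mSv/h

Distance alone: (0.600/2.99)² = 0.04027, so 681 × 0.04027 = 27.42 mSv/h.
Shield: 17.0/5.90 = 2.881 half-value layers → attenuation 2^(−2.881) = 0.1357.
Combined: 27.42 × 0.1357 = 3.721 mSv/h.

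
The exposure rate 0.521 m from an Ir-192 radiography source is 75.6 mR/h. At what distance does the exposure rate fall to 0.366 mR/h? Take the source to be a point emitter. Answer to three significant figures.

Since intensity falls as 1/r², d₂ = d₁·√(I₁/I₂).
I₁/I₂ = 75.6/0.366 = 206.6, so d₂ = 0.521 × √206.6 = 7.489 m.

7.49 m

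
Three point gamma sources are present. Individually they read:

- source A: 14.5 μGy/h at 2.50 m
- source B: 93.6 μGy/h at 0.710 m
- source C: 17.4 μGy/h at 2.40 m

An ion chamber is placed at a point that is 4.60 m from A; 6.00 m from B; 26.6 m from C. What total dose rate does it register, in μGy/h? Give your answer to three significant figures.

5.74 μGy/h

By superposition, sum each source's inverse-square contribution:
A: 14.5 × (2.50/4.60)² = 4.283 μGy/h
B: 93.6 × (0.710/6.00)² = 1.311 μGy/h
C: 17.4 × (2.40/26.6)² = 0.1416 μGy/h
Total = 4.283 + 1.311 + 0.1416 = 5.736 μGy/h.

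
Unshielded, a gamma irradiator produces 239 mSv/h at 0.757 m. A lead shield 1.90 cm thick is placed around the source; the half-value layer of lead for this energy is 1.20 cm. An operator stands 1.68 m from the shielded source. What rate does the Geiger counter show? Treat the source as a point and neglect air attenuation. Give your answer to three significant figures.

Distance alone: (0.757/1.68)² = 0.2030, so 239 × 0.2030 = 48.52 mSv/h.
Shield: 1.90/1.20 = 1.583 half-value layers → attenuation 2^(−1.583) = 0.3338.
Combined: 48.52 × 0.3338 = 16.20 mSv/h.

16.2 mSv/h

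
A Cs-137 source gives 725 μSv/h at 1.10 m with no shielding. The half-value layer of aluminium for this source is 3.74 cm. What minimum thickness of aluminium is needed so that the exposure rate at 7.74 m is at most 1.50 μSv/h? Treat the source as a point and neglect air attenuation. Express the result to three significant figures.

At 7.74 m, distance alone gives 725 × (1.10/7.74)² = 725 × 0.02020 = 14.64 μSv/h.
Further attenuation needed: 14.64/1.50 = 9.760.
n = log₂(9.760) = 3.287 half-value layers.
Thickness = 3.287 × 3.74 cm = 12.29 cm.

12.3 cm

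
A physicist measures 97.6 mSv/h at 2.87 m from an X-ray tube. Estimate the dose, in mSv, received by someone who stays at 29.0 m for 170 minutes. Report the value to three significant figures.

2.71 mSv

Since intensity falls as 1/r², rate at 29.0 m:
97.6 × (2.87/29.0)² = 97.6 × 0.009794 = 0.9559 mSv/h.
Dose = rate × time = 0.9559 mSv/h × 2.833 h = 2.708 mSv.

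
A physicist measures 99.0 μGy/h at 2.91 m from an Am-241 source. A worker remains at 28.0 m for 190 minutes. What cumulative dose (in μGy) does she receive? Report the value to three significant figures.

3.39 μGy

Using I₁d₁² = I₂d₂², rate at 28.0 m:
99.0 × (2.91/28.0)² = 99.0 × 0.01080 = 1.069 μGy/h.
Dose = rate × time = 1.069 μGy/h × 3.167 h = 3.386 μGy.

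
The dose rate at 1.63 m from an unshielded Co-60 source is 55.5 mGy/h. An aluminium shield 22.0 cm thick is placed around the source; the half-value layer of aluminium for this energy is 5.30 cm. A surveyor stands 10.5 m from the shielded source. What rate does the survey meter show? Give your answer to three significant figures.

Distance alone: (1.63/10.5)² = 0.02410, so 55.5 × 0.02410 = 1.338 mGy/h.
Shield: 22.0/5.30 = 4.151 half-value layers → attenuation 2^(−4.151) = 0.05629.
Combined: 1.338 × 0.05629 = 0.07532 mGy/h.

0.0753 mGy/h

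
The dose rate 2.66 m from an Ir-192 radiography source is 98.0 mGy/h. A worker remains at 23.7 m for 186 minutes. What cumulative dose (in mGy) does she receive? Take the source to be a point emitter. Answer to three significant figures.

Using I₁d₁² = I₂d₂², rate at 23.7 m:
(2.66/23.7)² = 0.01260, so 98.0 × 0.01260 = 1.235 mGy/h.
Dose = rate × time = 1.235 mGy/h × 3.100 h = 3.829 mGy.

3.83 mGy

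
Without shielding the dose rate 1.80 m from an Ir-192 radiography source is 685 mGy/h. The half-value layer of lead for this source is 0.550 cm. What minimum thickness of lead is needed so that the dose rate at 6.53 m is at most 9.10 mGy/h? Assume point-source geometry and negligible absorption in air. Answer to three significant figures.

At 6.53 m, distance alone gives (1.80/6.53)² = 0.07598, so 685 × 0.07598 = 52.05 mGy/h.
Further attenuation needed: 52.05/9.10 = 5.720.
n = log₂(5.720) = 2.516 half-value layers.
Thickness = 2.516 × 0.550 cm = 1.384 cm.

1.38 cm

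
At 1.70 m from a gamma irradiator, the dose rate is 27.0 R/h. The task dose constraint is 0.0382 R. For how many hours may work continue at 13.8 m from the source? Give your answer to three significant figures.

Since intensity falls as 1/r², rate at 13.8 m:
(1.70/13.8)² = 0.01518, so 27.0 × 0.01518 = 0.4099 R/h.
Stay time = 0.0382 R ÷ 0.4099 R/h = 0.09319 h.

0.0932 h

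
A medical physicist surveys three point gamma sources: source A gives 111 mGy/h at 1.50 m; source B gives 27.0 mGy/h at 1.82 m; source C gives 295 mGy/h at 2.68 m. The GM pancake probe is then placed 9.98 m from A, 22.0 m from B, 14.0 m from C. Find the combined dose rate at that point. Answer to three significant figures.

By superposition, sum each source's inverse-square contribution:
A: 111 × (1.50/9.98)² = 2.508 mGy/h
B: 27.0 × (1.82/22.0)² = 0.1848 mGy/h
C: 295 × (2.68/14.0)² = 10.81 mGy/h
Total = 2.508 + 0.1848 + 10.81 = 13.50 mGy/h.

13.5 mGy/h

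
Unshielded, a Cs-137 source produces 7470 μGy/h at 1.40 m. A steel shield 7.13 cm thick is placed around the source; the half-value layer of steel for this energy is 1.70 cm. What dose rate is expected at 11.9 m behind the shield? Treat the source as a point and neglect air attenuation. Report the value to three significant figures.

5.65 μGy/h

Distance alone: 7470 × (1.40/11.9)² = 7470 × 0.01384 = 103.4 μGy/h.
Shield: 7.13/1.70 = 4.194 half-value layers → attenuation 2^(−4.194) = 0.05464.
Combined: 103.4 × 0.05464 = 5.650 μGy/h.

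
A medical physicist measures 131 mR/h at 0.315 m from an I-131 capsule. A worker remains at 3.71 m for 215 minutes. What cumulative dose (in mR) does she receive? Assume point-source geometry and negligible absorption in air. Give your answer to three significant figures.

Applying the 1/r² law, rate at 3.71 m:
131 × (0.315/3.71)² = 131 × 0.007209 = 0.9444 mR/h.
Dose = rate × time = 0.9444 mR/h × 3.583 h = 3.384 mR.

3.38 mR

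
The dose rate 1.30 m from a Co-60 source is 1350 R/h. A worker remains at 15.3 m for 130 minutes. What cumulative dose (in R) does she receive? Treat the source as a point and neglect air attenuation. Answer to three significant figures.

Applying the 1/r² law, rate at 15.3 m:
1350 × (1.30/15.3)² = 1350 × 0.007219 = 9.746 R/h.
Dose = rate × time = 9.746 R/h × 2.167 h = 21.12 R.

21.1 R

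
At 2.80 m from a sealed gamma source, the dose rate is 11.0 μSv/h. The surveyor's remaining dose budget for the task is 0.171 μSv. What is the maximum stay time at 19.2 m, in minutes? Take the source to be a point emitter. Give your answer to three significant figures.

Since intensity falls as 1/r², rate at 19.2 m:
(2.80/19.2)² = 0.02127, so 11.0 × 0.02127 = 0.2340 μSv/h.
Stay time = 0.171 μSv ÷ 0.2340 μSv/h = 0.7308 h = 43.85 min.

43.9 min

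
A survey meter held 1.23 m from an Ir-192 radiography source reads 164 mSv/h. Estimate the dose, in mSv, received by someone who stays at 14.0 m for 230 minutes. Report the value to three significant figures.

4.85 mSv

Intensity scales as (d₁/d₂)², so rate at 14.0 m:
164 × (1.23/14.0)² = 164 × 0.007719 = 1.266 mSv/h.
Dose = rate × time = 1.266 mSv/h × 3.833 h = 4.853 mSv.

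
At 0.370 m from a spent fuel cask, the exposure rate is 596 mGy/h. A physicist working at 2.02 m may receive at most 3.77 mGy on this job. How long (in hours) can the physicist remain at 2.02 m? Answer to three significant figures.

Intensity scales as (d₁/d₂)², so rate at 2.02 m:
596 × (0.370/2.02)² = 596 × 0.03355 = 20.00 mGy/h.
Stay time = 3.77 mGy ÷ 20.00 mGy/h = 0.1885 h.

0.189 h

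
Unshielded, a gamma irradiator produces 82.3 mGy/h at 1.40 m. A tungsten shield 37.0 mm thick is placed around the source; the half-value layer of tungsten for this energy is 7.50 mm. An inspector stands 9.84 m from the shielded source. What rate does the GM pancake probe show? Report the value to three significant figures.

Distance alone: 82.3 × (1.40/9.84)² = 82.3 × 0.02024 = 1.666 mGy/h.
Shield: 37.0/7.50 = 4.933 half-value layers → attenuation 2^(−4.933) = 0.03274.
Combined: 1.666 × 0.03274 = 0.05454 mGy/h.

0.0545 mGy/h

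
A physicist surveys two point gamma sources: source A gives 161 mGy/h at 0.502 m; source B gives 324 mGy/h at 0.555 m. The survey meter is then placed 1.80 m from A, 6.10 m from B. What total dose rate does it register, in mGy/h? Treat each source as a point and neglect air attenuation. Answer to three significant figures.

By superposition, sum each source's inverse-square contribution:
A: 161 × (0.502/1.80)² = 12.52 mGy/h
B: 324 × (0.555/6.10)² = 2.682 mGy/h
Total = 12.52 + 2.682 = 15.20 mGy/h.

15.2 mGy/h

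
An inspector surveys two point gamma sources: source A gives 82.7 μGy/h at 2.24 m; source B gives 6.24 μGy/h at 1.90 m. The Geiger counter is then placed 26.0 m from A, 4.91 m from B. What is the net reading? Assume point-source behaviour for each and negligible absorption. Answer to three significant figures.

1.55 μGy/h

Each source contributes Iᵢ·(dᵢ/rᵢ)²; contributions add.
A: 82.7 × (2.24/26.0)² = 0.6138 μGy/h
B: 6.24 × (1.90/4.91)² = 0.9344 μGy/h
Total = 0.6138 + 0.9344 = 1.548 μGy/h.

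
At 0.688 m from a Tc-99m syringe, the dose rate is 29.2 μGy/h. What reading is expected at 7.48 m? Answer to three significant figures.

By the inverse-square law, the rate at 7.48 m is
29.2 × (0.688/7.48)² = 29.2 × 0.008460 = 0.2470 μGy/h.

0.247 μGy/h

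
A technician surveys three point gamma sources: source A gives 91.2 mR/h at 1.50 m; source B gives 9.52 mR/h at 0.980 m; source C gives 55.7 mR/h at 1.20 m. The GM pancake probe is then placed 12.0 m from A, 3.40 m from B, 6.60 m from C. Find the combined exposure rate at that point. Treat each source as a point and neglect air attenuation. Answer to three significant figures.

Each source contributes Iᵢ·(dᵢ/rᵢ)²; contributions add.
A: 91.2 × (1.50/12.0)² = 1.425 mR/h
B: 9.52 × (0.980/3.40)² = 0.7909 mR/h
C: 55.7 × (1.20/6.60)² = 1.841 mR/h
Total = 1.425 + 0.7909 + 1.841 = 4.057 mR/h.

4.06 mR/h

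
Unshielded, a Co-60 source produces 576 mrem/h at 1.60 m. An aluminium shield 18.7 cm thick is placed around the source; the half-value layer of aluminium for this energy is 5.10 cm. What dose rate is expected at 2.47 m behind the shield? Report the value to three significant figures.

Distance alone: 576 × (1.60/2.47)² = 576 × 0.4196 = 241.7 mrem/h.
Shield: 18.7/5.10 = 3.667 half-value layers → attenuation 2^(−3.667) = 0.07873.
Combined: 241.7 × 0.07873 = 19.03 mrem/h.

19.0 mrem/h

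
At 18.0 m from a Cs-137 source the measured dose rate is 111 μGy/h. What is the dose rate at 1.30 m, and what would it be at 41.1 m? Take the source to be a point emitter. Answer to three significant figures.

21300 μGy/h; 21.3 μGy/h

Intensity scales as (d₁/d₂)², so
At 1.30 m: (18.0/1.30)² = 191.7, so 111 × 191.7 = 21280 μGy/h
At 41.1 m: (1.30/41.1)² = 0.001000, so 21280 × 0.001000 = 21.28 μGy/h.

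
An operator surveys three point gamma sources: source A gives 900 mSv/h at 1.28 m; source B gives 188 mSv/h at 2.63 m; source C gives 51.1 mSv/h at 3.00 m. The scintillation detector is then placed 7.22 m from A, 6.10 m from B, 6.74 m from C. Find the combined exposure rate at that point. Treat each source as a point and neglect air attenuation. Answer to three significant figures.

73.4 mSv/h

Each source contributes Iᵢ·(dᵢ/rᵢ)²; contributions add.
A: 900 × (1.28/7.22)² = 28.29 mSv/h
B: 188 × (2.63/6.10)² = 34.95 mSv/h
C: 51.1 × (3.00/6.74)² = 10.12 mSv/h
Total = 28.29 + 34.95 + 10.12 = 73.36 mSv/h.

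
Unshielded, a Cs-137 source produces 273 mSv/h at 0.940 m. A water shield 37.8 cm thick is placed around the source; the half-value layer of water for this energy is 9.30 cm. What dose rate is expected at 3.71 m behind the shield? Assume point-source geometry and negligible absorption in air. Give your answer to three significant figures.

Distance alone: 273 × (0.940/3.71)² = 273 × 0.06420 = 17.53 mSv/h.
Shield: 37.8/9.30 = 4.065 half-value layers → attenuation 2^(−4.065) = 0.05975.
Combined: 17.53 × 0.05975 = 1.047 mSv/h.

1.05 mSv/h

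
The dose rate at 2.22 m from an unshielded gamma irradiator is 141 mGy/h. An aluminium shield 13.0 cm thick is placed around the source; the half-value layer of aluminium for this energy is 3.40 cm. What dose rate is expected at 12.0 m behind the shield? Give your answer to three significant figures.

0.341 mGy/h

Distance alone: (2.22/12.0)² = 0.03423, so 141 × 0.03423 = 4.826 mGy/h.
Shield: 13.0/3.40 = 3.824 half-value layers → attenuation 2^(−3.824) = 0.07061.
Combined: 4.826 × 0.07061 = 0.3408 mGy/h.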